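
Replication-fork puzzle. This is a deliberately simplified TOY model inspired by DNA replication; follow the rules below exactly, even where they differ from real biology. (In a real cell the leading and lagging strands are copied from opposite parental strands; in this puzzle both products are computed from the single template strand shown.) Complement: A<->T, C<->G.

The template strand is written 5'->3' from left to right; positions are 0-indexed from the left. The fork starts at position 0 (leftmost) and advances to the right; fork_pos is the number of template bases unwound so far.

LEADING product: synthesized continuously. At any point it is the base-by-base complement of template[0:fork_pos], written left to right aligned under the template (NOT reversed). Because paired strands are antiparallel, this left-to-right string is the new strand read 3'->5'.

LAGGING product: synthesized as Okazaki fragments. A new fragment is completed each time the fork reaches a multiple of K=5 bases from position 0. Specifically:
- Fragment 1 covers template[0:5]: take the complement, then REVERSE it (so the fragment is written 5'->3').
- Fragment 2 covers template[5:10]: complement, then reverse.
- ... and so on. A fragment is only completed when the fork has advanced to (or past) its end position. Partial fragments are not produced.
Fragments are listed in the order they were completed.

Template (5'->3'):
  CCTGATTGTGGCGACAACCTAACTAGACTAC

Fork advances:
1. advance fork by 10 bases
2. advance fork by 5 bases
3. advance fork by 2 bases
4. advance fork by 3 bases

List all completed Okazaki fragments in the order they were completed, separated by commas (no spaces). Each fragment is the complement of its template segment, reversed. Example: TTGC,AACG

Step 1: advance 10 -> fork_pos = 0 + 10 = 10. Reached multiple(s) of 5: 5, 10 -> fragments 1-2 completed (2 total).
Step 2: advance 5 -> fork_pos = 10 + 5 = 15. Reached multiple(s) of 5: 15 -> fragment 3 completed (3 total).
Step 3: advance 2 -> fork_pos = 15 + 2 = 17. Next multiple of 5 is 20 (not reached); still 3 fragment(s).
Step 4: advance 3 -> fork_pos = 17 + 3 = 20. Reached multiple(s) of 5: 20 -> fragment 4 completed (4 total).
Final fork_pos = 20, so 4 fragment(s) are complete. Build each: template segment -> complement -> reverse.
Fragment 1: template[0:5] = CCTGA -> complement GGACT -> reversed TCAGG
Fragment 2: template[5:10] = TTGTG -> complement AACAC -> reversed CACAA
Fragment 3: template[10:15] = GCGAC -> complement CGCTG -> reversed GTCGC
Fragment 4: template[15:20] = AACCT -> complement TTGGA -> reversed AGGTT

Answer: TCAGG,CACAA,GTCGC,AGGTT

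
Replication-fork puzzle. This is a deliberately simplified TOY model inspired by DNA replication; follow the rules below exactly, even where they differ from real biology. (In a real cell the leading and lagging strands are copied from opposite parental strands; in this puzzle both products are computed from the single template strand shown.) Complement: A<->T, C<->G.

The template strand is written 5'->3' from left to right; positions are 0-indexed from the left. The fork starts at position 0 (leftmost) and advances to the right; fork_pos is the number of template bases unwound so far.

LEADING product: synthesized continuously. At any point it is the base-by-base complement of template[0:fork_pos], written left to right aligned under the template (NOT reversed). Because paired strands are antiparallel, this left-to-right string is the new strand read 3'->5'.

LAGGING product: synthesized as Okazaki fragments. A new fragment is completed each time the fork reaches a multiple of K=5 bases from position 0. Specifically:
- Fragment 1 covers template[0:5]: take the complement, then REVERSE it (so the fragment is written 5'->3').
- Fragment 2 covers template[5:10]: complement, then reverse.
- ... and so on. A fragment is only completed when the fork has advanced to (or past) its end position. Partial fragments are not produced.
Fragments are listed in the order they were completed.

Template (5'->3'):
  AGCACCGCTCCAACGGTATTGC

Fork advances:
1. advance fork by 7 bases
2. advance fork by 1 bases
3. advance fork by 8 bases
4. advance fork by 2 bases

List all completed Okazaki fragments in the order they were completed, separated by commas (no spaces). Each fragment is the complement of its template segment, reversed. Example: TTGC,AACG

Step 1: advance 7 -> fork_pos = 0 + 7 = 7. Reached multiple(s) of 5: 5 -> fragment 1 completed (1 total).
Step 2: advance 1 -> fork_pos = 7 + 1 = 8. Next multiple of 5 is 10 (not reached); still 1 fragment(s).
Step 3: advance 8 -> fork_pos = 8 + 8 = 16. Reached multiple(s) of 5: 10, 15 -> fragments 2-3 completed (3 total).
Step 4: advance 2 -> fork_pos = 16 + 2 = 18. Next multiple of 5 is 20 (not reached); still 3 fragment(s).
Final fork_pos = 18, so 3 fragment(s) are complete. Build each: template segment -> complement -> reverse.
Fragment 1: template[0:5] = AGCAC -> complement TCGTG -> reversed GTGCT
Fragment 2: template[5:10] = CGCTC -> complement GCGAG -> reversed GAGCG
Fragment 3: template[10:15] = CAACG -> complement GTTGC -> reversed CGTTG

Answer: GTGCT,GAGCG,CGTTG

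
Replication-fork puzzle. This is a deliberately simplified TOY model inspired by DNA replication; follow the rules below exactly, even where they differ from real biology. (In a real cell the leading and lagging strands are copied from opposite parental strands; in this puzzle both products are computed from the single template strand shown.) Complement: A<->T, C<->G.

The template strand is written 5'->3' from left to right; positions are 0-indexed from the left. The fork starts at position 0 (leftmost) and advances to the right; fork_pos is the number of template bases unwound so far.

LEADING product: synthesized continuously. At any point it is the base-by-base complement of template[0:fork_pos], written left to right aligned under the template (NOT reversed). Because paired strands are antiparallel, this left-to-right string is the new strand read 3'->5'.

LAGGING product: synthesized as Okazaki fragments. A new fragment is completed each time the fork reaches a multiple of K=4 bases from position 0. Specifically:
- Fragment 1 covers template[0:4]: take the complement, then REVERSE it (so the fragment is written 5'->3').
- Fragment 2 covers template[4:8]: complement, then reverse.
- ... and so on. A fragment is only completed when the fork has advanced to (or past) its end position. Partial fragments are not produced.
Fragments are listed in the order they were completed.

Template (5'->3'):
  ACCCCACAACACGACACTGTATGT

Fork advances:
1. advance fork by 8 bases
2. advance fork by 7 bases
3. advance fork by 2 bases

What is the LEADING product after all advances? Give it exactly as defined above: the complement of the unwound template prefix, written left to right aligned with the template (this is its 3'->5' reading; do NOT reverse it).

Step 1: advance 8 -> fork_pos = 0 + 8 = 8.
Step 2: advance 7 -> fork_pos = 8 + 7 = 15.
Step 3: advance 2 -> fork_pos = 15 + 2 = 17.
Unwound prefix: template[0:17] = ACCCCACAACACGACAC
Complement it base by base (A<->T, C<->G), keeping left-to-right order:
  [0:5] ACCCC -> TGGGG
  [5:10] ACAAC -> TGTTG
  [10:15] ACGAC -> TGCTG
  [15:17] AC -> TG
Concatenate: TGGGGTGTTGTGCTGTG (length 17; written aligned with the template, i.e. 3'->5').

Answer: TGGGGTGTTGTGCTGTG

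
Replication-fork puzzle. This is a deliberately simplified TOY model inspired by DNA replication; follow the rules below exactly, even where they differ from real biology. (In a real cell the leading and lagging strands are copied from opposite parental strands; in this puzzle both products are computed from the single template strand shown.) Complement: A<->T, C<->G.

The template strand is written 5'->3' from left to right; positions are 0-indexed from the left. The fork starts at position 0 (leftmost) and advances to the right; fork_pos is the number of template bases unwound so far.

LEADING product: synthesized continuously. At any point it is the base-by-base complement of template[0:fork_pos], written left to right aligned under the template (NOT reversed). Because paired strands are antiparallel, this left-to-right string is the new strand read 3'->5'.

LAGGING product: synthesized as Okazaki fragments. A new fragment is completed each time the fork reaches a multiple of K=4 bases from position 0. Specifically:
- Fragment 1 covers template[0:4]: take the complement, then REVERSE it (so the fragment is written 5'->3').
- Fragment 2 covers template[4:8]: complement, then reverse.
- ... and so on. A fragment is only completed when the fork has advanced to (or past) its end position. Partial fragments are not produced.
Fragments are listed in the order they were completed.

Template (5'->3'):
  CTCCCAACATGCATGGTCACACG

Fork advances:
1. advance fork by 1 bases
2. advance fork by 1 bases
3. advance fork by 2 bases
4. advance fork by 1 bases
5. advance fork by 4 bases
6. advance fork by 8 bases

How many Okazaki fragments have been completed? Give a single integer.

Answer: 4

Derivation:
Step 1: advance 1 -> fork_pos = 0 + 1 = 1. Next multiple of 4 is 4 (not reached); still 0 fragment(s).
Step 2: advance 1 -> fork_pos = 1 + 1 = 2. Next multiple of 4 is 4 (not reached); still 0 fragment(s).
Step 3: advance 2 -> fork_pos = 2 + 2 = 4. Reached multiple(s) of 4: 4 -> fragment 1 completed (1 total).
Step 4: advance 1 -> fork_pos = 4 + 1 = 5. Next multiple of 4 is 8 (not reached); still 1 fragment(s).
Step 5: advance 4 -> fork_pos = 5 + 4 = 9. Reached multiple(s) of 4: 8 -> fragment 2 completed (2 total).
Step 6: advance 8 -> fork_pos = 9 + 8 = 17. Reached multiple(s) of 4: 12, 16 -> fragments 3-4 completed (4 total).
Check: final fork_pos = 17; the multiples of 4 that are <= 17 are 4..16 -> 17 // 4 = 4 completed fragment(s).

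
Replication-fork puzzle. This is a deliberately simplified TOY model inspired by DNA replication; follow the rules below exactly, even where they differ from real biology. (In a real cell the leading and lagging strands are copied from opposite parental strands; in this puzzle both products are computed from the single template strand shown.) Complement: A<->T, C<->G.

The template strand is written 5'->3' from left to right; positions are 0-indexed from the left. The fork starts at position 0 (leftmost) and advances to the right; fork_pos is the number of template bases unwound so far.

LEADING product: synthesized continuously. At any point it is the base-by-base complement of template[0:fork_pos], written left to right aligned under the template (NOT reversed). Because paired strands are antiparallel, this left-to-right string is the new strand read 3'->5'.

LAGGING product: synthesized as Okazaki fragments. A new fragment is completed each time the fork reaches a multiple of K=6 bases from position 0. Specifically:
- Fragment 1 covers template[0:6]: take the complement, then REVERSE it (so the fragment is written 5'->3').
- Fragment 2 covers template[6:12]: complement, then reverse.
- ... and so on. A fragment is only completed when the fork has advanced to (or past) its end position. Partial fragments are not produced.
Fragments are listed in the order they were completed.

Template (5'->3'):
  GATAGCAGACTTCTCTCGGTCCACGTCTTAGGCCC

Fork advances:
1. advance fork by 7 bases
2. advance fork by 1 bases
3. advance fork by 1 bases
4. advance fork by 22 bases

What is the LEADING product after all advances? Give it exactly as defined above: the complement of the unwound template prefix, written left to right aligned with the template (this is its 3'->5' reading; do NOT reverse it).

Step 1: advance 7 -> fork_pos = 0 + 7 = 7.
Step 2: advance 1 -> fork_pos = 7 + 1 = 8.
Step 3: advance 1 -> fork_pos = 8 + 1 = 9.
Step 4: advance 22 -> fork_pos = 9 + 22 = 31.
Unwound prefix: template[0:31] = GATAGCAGACTTCTCTCGGTCCACGTCTTAG
Complement it base by base (A<->T, C<->G), keeping left-to-right order:
  [0:5] GATAG -> CTATC
  [5:10] CAGAC -> GTCTG
  [10:15] TTCTC -> AAGAG
  [15:20] TCGGT -> AGCCA
  [20:25] CCACG -> GGTGC
  [25:30] TCTTA -> AGAAT
  [30:31] G -> C
Concatenate: CTATCGTCTGAAGAGAGCCAGGTGCAGAATC (length 31; written aligned with the template, i.e. 3'->5').

Answer: CTATCGTCTGAAGAGAGCCAGGTGCAGAATC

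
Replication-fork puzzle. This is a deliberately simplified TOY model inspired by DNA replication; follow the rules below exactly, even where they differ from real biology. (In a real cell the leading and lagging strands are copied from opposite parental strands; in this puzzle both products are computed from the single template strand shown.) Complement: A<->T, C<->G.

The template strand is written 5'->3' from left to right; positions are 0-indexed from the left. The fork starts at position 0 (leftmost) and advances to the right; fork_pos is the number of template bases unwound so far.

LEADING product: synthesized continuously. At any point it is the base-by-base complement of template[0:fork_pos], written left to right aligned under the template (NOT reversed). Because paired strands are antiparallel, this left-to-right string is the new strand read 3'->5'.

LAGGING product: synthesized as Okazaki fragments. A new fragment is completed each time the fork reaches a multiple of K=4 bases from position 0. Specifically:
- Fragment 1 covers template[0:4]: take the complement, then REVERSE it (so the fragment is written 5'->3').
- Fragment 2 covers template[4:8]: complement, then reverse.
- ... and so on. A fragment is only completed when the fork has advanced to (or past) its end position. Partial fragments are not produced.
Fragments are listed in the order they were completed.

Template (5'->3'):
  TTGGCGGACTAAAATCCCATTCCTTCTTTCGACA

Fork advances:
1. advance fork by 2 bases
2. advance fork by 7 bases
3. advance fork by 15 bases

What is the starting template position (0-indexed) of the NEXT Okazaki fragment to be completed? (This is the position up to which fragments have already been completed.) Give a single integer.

Answer: 24

Derivation:
Step 1: advance 2 -> fork_pos = 0 + 2 = 2. Next multiple of 4 is 4 (not reached); still 0 fragment(s).
Step 2: advance 7 -> fork_pos = 2 + 7 = 9. Reached multiple(s) of 4: 4, 8 -> fragments 1-2 completed (2 total).
Step 3: advance 15 -> fork_pos = 9 + 15 = 24. Reached multiple(s) of 4: 12, 16, 20, 24 -> fragments 3-6 completed (6 total).
6 fragment(s) completed, covering template[0:24] (6 x 4 = 24). The next fragment, fragment 7, covers template[24:28], so it starts at position 24.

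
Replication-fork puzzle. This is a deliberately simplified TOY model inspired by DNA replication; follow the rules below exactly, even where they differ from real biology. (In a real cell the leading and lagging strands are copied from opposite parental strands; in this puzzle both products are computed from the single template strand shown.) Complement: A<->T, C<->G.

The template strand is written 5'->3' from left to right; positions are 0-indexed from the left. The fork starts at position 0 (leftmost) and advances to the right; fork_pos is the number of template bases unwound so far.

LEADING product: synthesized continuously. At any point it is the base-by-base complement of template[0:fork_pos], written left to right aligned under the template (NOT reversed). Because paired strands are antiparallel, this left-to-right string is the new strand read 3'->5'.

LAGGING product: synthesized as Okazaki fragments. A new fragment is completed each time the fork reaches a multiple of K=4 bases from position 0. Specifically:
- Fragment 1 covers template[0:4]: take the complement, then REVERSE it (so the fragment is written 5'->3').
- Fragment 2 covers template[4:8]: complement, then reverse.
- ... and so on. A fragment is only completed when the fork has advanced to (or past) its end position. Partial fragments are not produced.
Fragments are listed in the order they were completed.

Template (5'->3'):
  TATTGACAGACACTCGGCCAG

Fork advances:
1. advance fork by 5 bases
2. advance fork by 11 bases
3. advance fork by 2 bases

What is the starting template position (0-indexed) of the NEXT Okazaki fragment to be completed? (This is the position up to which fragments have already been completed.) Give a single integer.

Answer: 16

Derivation:
Step 1: advance 5 -> fork_pos = 0 + 5 = 5. Reached multiple(s) of 4: 4 -> fragment 1 completed (1 total).
Step 2: advance 11 -> fork_pos = 5 + 11 = 16. Reached multiple(s) of 4: 8, 12, 16 -> fragments 2-4 completed (4 total).
Step 3: advance 2 -> fork_pos = 16 + 2 = 18. Next multiple of 4 is 20 (not reached); still 4 fragment(s).
4 fragment(s) completed, covering template[0:16] (4 x 4 = 16). The next fragment, fragment 5, covers template[16:20], so it starts at position 16.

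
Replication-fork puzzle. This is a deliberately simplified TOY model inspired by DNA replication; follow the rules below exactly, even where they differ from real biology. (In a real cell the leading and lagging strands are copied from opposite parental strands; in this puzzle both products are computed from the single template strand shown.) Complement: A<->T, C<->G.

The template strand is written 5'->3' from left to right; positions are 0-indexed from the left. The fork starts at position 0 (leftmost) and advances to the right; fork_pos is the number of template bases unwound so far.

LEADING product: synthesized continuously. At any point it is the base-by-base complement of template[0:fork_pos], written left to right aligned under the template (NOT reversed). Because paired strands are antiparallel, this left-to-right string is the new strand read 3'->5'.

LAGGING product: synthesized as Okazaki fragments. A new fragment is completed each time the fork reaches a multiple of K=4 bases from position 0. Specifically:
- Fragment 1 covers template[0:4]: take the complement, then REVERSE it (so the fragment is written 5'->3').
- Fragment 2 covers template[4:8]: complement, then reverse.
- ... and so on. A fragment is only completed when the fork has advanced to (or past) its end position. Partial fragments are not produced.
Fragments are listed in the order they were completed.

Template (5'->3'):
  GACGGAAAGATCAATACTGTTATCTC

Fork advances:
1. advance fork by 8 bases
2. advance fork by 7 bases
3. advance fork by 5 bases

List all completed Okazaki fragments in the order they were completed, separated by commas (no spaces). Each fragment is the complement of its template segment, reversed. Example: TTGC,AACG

Step 1: advance 8 -> fork_pos = 0 + 8 = 8. Reached multiple(s) of 4: 4, 8 -> fragments 1-2 completed (2 total).
Step 2: advance 7 -> fork_pos = 8 + 7 = 15. Reached multiple(s) of 4: 12 -> fragment 3 completed (3 total).
Step 3: advance 5 -> fork_pos = 15 + 5 = 20. Reached multiple(s) of 4: 16, 20 -> fragments 4-5 completed (5 total).
Final fork_pos = 20, so 5 fragment(s) are complete. Build each: template segment -> complement -> reverse.
Fragment 1: template[0:4] = GACG -> complement CTGC -> reversed CGTC
Fragment 2: template[4:8] = GAAA -> complement CTTT -> reversed TTTC
Fragment 3: template[8:12] = GATC -> complement CTAG -> reversed GATC
Fragment 4: template[12:16] = AATA -> complement TTAT -> reversed TATT
Fragment 5: template[16:20] = CTGT -> complement GACA -> reversed ACAG

Answer: CGTC,TTTC,GATC,TATT,ACAG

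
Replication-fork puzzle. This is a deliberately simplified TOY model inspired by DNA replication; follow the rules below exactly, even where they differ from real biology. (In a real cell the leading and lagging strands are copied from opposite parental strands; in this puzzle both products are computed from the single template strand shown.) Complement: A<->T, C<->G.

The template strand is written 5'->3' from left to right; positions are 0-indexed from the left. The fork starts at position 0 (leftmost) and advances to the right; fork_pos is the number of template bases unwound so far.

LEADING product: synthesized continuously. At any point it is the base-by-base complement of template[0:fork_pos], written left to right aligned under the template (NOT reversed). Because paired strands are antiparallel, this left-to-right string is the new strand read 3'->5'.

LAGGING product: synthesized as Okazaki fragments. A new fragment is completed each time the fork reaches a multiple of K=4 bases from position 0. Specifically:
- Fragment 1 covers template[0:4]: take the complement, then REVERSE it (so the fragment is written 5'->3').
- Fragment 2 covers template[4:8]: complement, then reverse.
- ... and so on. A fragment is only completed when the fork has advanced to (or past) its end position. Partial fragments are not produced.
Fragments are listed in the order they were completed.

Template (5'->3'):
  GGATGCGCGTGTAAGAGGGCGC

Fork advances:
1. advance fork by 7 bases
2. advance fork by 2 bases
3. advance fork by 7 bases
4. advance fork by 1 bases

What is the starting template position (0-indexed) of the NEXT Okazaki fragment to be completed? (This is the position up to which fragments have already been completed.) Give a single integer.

Answer: 16

Derivation:
Step 1: advance 7 -> fork_pos = 0 + 7 = 7. Reached multiple(s) of 4: 4 -> fragment 1 completed (1 total).
Step 2: advance 2 -> fork_pos = 7 + 2 = 9. Reached multiple(s) of 4: 8 -> fragment 2 completed (2 total).
Step 3: advance 7 -> fork_pos = 9 + 7 = 16. Reached multiple(s) of 4: 12, 16 -> fragments 3-4 completed (4 total).
Step 4: advance 1 -> fork_pos = 16 + 1 = 17. Next multiple of 4 is 20 (not reached); still 4 fragment(s).
4 fragment(s) completed, covering template[0:16] (4 x 4 = 16). The next fragment, fragment 5, covers template[16:20], so it starts at position 16.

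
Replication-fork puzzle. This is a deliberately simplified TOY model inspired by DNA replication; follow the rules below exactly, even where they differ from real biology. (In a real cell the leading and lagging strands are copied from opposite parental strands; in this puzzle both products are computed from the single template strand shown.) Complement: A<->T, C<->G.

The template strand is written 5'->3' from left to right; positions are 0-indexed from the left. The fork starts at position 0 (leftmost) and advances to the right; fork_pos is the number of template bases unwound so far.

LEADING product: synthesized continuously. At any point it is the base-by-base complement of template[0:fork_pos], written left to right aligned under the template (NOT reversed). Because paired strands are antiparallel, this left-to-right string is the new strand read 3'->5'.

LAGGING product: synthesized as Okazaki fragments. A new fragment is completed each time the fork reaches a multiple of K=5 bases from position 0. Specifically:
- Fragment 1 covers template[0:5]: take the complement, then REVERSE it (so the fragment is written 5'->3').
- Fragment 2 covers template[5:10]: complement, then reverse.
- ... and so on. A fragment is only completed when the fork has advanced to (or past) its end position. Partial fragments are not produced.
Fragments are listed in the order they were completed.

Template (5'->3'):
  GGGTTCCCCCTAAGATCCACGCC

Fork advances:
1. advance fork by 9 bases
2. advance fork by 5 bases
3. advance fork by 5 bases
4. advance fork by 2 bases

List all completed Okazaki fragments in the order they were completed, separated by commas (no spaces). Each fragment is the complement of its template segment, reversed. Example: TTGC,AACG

Step 1: advance 9 -> fork_pos = 0 + 9 = 9. Reached multiple(s) of 5: 5 -> fragment 1 completed (1 total).
Step 2: advance 5 -> fork_pos = 9 + 5 = 14. Reached multiple(s) of 5: 10 -> fragment 2 completed (2 total).
Step 3: advance 5 -> fork_pos = 14 + 5 = 19. Reached multiple(s) of 5: 15 -> fragment 3 completed (3 total).
Step 4: advance 2 -> fork_pos = 19 + 2 = 21. Reached multiple(s) of 5: 20 -> fragment 4 completed (4 total).
Final fork_pos = 21, so 4 fragment(s) are complete. Build each: template segment -> complement -> reverse.
Fragment 1: template[0:5] = GGGTT -> complement CCCAA -> reversed AACCC
Fragment 2: template[5:10] = CCCCC -> complement GGGGG -> reversed GGGGG
Fragment 3: template[10:15] = TAAGA -> complement ATTCT -> reversed TCTTA
Fragment 4: template[15:20] = TCCAC -> complement AGGTG -> reversed GTGGA

Answer: AACCC,GGGGG,TCTTA,GTGGA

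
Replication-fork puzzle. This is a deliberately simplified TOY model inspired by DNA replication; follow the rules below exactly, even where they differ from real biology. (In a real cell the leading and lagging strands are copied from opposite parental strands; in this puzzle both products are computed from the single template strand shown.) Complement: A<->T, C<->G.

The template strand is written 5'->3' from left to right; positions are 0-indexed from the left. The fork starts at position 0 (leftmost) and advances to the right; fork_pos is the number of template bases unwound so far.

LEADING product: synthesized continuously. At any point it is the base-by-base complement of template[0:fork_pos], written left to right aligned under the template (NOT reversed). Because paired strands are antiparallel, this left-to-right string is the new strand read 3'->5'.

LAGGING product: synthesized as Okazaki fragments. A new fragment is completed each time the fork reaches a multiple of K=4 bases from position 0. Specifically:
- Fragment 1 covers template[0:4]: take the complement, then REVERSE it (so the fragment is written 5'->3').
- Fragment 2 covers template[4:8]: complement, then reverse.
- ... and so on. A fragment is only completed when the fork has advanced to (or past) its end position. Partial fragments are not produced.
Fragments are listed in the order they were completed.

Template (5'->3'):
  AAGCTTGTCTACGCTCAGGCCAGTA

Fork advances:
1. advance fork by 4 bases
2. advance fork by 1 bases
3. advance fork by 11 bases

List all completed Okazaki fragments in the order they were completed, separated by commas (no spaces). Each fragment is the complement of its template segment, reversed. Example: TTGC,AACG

Step 1: advance 4 -> fork_pos = 0 + 4 = 4. Reached multiple(s) of 4: 4 -> fragment 1 completed (1 total).
Step 2: advance 1 -> fork_pos = 4 + 1 = 5. Next multiple of 4 is 8 (not reached); still 1 fragment(s).
Step 3: advance 11 -> fork_pos = 5 + 11 = 16. Reached multiple(s) of 4: 8, 12, 16 -> fragments 2-4 completed (4 total).
Final fork_pos = 16, so 4 fragment(s) are complete. Build each: template segment -> complement -> reverse.
Fragment 1: template[0:4] = AAGC -> complement TTCG -> reversed GCTT
Fragment 2: template[4:8] = TTGT -> complement AACA -> reversed ACAA
Fragment 3: template[8:12] = CTAC -> complement GATG -> reversed GTAG
Fragment 4: template[12:16] = GCTC -> complement CGAG -> reversed GAGC

Answer: GCTT,ACAA,GTAG,GAGC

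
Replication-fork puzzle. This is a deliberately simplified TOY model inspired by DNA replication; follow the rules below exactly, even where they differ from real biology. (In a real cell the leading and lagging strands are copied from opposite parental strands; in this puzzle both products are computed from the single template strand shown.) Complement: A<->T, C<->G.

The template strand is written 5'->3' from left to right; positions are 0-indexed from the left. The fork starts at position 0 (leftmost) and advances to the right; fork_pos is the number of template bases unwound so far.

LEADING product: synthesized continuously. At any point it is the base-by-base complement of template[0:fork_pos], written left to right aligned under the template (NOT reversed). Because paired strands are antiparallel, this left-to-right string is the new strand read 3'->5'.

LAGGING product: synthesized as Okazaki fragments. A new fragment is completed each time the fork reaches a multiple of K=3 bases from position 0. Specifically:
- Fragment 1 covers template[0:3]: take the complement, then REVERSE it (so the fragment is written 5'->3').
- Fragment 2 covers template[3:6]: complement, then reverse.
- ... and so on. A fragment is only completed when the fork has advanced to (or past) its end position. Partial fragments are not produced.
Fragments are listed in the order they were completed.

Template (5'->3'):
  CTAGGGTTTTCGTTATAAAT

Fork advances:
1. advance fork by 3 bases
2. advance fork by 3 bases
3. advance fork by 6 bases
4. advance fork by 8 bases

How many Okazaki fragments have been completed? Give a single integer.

Step 1: advance 3 -> fork_pos = 0 + 3 = 3. Reached multiple(s) of 3: 3 -> fragment 1 completed (1 total).
Step 2: advance 3 -> fork_pos = 3 + 3 = 6. Reached multiple(s) of 3: 6 -> fragment 2 completed (2 total).
Step 3: advance 6 -> fork_pos = 6 + 6 = 12. Reached multiple(s) of 3: 9, 12 -> fragments 3-4 completed (4 total).
Step 4: advance 8 -> fork_pos = 12 + 8 = 20. Reached multiple(s) of 3: 15, 18 -> fragments 5-6 completed (6 total).
Check: final fork_pos = 20; the multiples of 3 that are <= 20 are 3..18 -> 20 // 3 = 6 completed fragment(s).

Answer: 6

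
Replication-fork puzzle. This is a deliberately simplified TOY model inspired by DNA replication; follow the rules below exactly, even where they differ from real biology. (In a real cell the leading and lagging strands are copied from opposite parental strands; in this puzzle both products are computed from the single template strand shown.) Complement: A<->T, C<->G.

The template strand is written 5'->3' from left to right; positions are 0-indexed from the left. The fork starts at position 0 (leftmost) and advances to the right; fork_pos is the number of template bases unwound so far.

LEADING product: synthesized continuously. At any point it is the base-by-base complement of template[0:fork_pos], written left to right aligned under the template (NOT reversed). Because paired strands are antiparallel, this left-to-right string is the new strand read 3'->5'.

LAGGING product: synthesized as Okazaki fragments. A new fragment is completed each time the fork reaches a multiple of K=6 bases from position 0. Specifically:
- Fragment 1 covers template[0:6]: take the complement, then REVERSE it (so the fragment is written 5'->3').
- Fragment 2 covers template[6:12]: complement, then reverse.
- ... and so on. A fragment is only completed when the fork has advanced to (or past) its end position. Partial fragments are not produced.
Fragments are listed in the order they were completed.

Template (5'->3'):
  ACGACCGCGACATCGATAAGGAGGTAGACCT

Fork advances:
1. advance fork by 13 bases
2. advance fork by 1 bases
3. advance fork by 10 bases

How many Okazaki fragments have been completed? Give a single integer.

Answer: 4

Derivation:
Step 1: advance 13 -> fork_pos = 0 + 13 = 13. Reached multiple(s) of 6: 6, 12 -> fragments 1-2 completed (2 total).
Step 2: advance 1 -> fork_pos = 13 + 1 = 14. Next multiple of 6 is 18 (not reached); still 2 fragment(s).
Step 3: advance 10 -> fork_pos = 14 + 10 = 24. Reached multiple(s) of 6: 18, 24 -> fragments 3-4 completed (4 total).
Check: final fork_pos = 24; the multiples of 6 that are <= 24 are 6..24 -> 24 // 6 = 4 completed fragment(s).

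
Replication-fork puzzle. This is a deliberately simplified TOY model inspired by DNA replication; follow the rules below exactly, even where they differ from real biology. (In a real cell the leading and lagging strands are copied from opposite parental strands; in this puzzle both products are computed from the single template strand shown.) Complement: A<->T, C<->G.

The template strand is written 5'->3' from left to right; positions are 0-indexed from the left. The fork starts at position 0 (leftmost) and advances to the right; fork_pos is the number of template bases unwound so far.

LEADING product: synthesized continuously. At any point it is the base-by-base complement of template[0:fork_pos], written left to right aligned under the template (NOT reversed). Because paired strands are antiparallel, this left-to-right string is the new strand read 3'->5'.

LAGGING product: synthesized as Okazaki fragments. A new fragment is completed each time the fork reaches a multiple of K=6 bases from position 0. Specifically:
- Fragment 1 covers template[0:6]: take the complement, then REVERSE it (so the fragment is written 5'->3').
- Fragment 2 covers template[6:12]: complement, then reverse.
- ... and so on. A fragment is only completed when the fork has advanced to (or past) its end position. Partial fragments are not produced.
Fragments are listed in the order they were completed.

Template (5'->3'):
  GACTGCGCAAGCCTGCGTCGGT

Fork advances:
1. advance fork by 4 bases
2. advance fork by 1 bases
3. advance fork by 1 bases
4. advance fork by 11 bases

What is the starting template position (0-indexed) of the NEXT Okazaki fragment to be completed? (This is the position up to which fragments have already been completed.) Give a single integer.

Answer: 12

Derivation:
Step 1: advance 4 -> fork_pos = 0 + 4 = 4. Next multiple of 6 is 6 (not reached); still 0 fragment(s).
Step 2: advance 1 -> fork_pos = 4 + 1 = 5. Next multiple of 6 is 6 (not reached); still 0 fragment(s).
Step 3: advance 1 -> fork_pos = 5 + 1 = 6. Reached multiple(s) of 6: 6 -> fragment 1 completed (1 total).
Step 4: advance 11 -> fork_pos = 6 + 11 = 17. Reached multiple(s) of 6: 12 -> fragment 2 completed (2 total).
2 fragment(s) completed, covering template[0:12] (2 x 6 = 12). The next fragment, fragment 3, covers template[12:18], so it starts at position 12.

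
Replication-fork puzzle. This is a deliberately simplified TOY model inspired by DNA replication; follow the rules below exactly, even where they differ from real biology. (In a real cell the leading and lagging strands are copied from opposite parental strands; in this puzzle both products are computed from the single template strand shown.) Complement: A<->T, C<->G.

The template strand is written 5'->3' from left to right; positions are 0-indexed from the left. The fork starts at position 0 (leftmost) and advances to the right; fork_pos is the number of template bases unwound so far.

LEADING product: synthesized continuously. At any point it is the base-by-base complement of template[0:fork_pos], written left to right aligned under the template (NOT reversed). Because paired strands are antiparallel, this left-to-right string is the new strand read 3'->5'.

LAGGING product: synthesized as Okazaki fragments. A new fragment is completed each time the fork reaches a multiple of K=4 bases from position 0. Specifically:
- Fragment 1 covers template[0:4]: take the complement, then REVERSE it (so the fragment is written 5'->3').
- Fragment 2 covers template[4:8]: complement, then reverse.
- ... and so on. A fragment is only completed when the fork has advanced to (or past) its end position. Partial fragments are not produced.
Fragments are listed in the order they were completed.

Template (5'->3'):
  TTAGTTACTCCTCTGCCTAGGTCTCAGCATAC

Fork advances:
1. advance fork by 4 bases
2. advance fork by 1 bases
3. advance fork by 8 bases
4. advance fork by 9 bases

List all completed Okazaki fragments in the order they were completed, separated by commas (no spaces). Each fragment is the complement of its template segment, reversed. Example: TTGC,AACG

Step 1: advance 4 -> fork_pos = 0 + 4 = 4. Reached multiple(s) of 4: 4 -> fragment 1 completed (1 total).
Step 2: advance 1 -> fork_pos = 4 + 1 = 5. Next multiple of 4 is 8 (not reached); still 1 fragment(s).
Step 3: advance 8 -> fork_pos = 5 + 8 = 13. Reached multiple(s) of 4: 8, 12 -> fragments 2-3 completed (3 total).
Step 4: advance 9 -> fork_pos = 13 + 9 = 22. Reached multiple(s) of 4: 16, 20 -> fragments 4-5 completed (5 total).
Final fork_pos = 22, so 5 fragment(s) are complete. Build each: template segment -> complement -> reverse.
Fragment 1: template[0:4] = TTAG -> complement AATC -> reversed CTAA
Fragment 2: template[4:8] = TTAC -> complement AATG -> reversed GTAA
Fragment 3: template[8:12] = TCCT -> complement AGGA -> reversed AGGA
Fragment 4: template[12:16] = CTGC -> complement GACG -> reversed GCAG
Fragment 5: template[16:20] = CTAG -> complement GATC -> reversed CTAG

Answer: CTAA,GTAA,AGGA,GCAG,CTAG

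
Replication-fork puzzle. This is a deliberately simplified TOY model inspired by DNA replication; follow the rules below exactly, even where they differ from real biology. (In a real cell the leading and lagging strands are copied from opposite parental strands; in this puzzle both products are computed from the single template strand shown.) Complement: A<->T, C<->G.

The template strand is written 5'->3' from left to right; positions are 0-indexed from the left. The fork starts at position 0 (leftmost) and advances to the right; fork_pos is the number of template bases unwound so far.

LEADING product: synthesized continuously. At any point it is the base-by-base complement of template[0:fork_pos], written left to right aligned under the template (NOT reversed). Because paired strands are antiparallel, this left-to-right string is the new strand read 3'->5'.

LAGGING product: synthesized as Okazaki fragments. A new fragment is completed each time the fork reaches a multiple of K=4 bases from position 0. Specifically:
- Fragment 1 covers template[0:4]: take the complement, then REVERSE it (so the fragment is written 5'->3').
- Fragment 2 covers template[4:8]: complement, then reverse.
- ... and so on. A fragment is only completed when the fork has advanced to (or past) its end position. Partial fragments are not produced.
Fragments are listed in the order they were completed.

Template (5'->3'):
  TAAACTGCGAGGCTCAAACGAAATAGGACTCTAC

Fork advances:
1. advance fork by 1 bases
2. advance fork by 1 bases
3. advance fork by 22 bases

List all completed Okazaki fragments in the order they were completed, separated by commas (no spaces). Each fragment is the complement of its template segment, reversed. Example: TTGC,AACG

Step 1: advance 1 -> fork_pos = 0 + 1 = 1. Next multiple of 4 is 4 (not reached); still 0 fragment(s).
Step 2: advance 1 -> fork_pos = 1 + 1 = 2. Next multiple of 4 is 4 (not reached); still 0 fragment(s).
Step 3: advance 22 -> fork_pos = 2 + 22 = 24. Reached multiple(s) of 4: 4, 8, 12, 16, 20, 24 -> fragments 1-6 completed (6 total).
Final fork_pos = 24, so 6 fragment(s) are complete. Build each: template segment -> complement -> reverse.
Fragment 1: template[0:4] = TAAA -> complement ATTT -> reversed TTTA
Fragment 2: template[4:8] = CTGC -> complement GACG -> reversed GCAG
Fragment 3: template[8:12] = GAGG -> complement CTCC -> reversed CCTC
Fragment 4: template[12:16] = CTCA -> complement GAGT -> reversed TGAG
Fragment 5: template[16:20] = AACG -> complement TTGC -> reversed CGTT
Fragment 6: template[20:24] = AAAT -> complement TTTA -> reversed ATTT

Answer: TTTA,GCAG,CCTC,TGAG,CGTT,ATTT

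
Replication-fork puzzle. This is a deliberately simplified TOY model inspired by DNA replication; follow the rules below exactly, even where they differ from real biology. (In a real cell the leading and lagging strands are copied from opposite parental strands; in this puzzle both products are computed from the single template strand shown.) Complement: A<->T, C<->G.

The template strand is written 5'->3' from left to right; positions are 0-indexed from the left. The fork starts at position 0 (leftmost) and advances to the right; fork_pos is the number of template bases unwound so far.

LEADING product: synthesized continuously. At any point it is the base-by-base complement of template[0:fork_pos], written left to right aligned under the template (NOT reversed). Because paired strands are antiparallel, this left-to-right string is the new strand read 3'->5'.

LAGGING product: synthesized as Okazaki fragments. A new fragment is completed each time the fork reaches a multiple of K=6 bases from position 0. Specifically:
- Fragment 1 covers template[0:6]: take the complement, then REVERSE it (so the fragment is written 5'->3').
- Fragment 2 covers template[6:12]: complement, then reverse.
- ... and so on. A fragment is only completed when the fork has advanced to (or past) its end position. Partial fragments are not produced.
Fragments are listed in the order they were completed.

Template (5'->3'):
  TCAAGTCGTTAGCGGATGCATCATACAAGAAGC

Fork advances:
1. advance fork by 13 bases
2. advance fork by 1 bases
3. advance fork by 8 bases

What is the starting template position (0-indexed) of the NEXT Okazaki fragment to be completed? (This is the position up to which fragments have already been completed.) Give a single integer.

Answer: 18

Derivation:
Step 1: advance 13 -> fork_pos = 0 + 13 = 13. Reached multiple(s) of 6: 6, 12 -> fragments 1-2 completed (2 total).
Step 2: advance 1 -> fork_pos = 13 + 1 = 14. Next multiple of 6 is 18 (not reached); still 2 fragment(s).
Step 3: advance 8 -> fork_pos = 14 + 8 = 22. Reached multiple(s) of 6: 18 -> fragment 3 completed (3 total).
3 fragment(s) completed, covering template[0:18] (3 x 6 = 18). The next fragment, fragment 4, covers template[18:24], so it starts at position 18.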